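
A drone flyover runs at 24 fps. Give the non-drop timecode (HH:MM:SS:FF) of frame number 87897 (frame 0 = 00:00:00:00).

01:01:02:09

87897 ÷ 24 = 3662 full seconds, remainder 9 frames.
3662 s = 1 h 1 min 2 s.
Timecode: 01:01:02:09.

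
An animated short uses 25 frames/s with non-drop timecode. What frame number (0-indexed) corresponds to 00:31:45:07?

Total seconds to the label: (0 × 3600 + 31 × 60 + 45) = 1905.
Frame index = 1905 × 25 + 7 = 47632.

47632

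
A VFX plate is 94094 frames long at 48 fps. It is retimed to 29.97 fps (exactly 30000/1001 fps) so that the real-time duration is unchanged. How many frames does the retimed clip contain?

Target frames = source frames × (target rate / source rate) = 94094 × (30000/1001)/(48) = 94094 × 625/1001 = 58750.

58750 frames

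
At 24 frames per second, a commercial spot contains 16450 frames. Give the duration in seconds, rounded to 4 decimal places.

Running time = 16450 × 1/24 = 8225/12 s ≈ 685.4167 s.

685.4167 seconds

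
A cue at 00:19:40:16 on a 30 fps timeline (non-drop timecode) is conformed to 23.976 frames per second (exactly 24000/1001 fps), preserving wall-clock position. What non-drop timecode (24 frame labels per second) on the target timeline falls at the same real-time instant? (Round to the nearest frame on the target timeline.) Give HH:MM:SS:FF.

00:19:39:08

Source frame index: (0×3600 + 19×60 + 40) × 30 + 16 = 35416.
Real time: 35416 / (30) = 17708/15 s.
Target frame: (17708/15) × (24000/1001) = 28332800/1001 ≈ 28304.496 → 28304.
At 24 labels/s: frame 28304 → 00:19:39:08.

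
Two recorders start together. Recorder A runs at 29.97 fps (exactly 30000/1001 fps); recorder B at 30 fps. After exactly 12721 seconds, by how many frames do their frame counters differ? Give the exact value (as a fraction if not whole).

A emits 30000/1001 × 12721 = 381630000/1001 frames; B emits 30 × 12721 = 381630.
Difference = 381630/1001 frames (≈ 381.2488); B is ahead of A.

381630/1001 frames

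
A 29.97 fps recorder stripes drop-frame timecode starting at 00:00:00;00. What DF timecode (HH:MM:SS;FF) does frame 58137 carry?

Ten DF minutes hold 17982 frames, so frame 58137 lies in block 3 (frames 53946–71927) with 4191 frames into that block.
The block's first minute is 1800 frames and the rest 1798 each; 4191 frames reaches minute 2, so 3 × 18 + 2 × 2 = 58 labels have been skipped so far.
Adding those back, label number 58137 + 58 = 58195 at 30 labels/s is 1939 s + 25 f = 0 h 32 min 19 s frame 25, i.e. 00:32:19;25.

00:32:19;25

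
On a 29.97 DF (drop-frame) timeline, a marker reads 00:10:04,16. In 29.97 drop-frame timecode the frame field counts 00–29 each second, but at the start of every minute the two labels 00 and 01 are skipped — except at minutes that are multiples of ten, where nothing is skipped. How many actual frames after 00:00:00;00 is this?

As if non-drop at 30 labels/s: (0 × 3600 + 10 × 60 + 4) × 30 + 16 = 18136.
Minute boundaries passed: 10; those not divisible by 10: 10 − 1 = 9; dropped labels = 2 × 9 = 18.
Actual frame index = 18136 − 18 = 18118.

18118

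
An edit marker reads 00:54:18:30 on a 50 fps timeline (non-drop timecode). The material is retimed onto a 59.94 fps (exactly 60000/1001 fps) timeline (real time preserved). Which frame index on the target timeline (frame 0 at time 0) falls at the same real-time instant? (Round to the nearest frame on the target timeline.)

frame 195321

Source frame index: (0×3600 + 54×60 + 18) × 50 + 30 = 162930.
Real time: 162930 / (50) = 16293/5 s.
Target frame: (16293/5) × (60000/1001) = 195516000/1001 ≈ 195320.679 → 195321.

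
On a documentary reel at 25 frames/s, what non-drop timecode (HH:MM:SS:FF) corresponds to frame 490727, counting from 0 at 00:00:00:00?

05:27:09:02

490727 ÷ 25 = 19629 full seconds, remainder 2 frames.
19629 s = 5 h 27 min 9 s.
Timecode: 05:27:09:02.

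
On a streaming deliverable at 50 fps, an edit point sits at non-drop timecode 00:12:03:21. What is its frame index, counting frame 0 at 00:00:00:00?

36171

Total seconds to the label: (0 × 3600 + 12 × 60 + 3) = 723.
Frame index = 723 × 50 + 21 = 36171.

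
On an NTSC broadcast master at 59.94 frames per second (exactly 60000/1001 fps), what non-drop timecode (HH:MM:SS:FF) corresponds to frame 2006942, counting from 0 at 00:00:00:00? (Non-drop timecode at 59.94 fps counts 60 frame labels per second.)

2006942 ÷ 60 = 33449 full seconds, remainder 2 frames.
33449 s = 9 h 17 min 29 s.
Timecode: 09:17:29:02.

09:17:29:02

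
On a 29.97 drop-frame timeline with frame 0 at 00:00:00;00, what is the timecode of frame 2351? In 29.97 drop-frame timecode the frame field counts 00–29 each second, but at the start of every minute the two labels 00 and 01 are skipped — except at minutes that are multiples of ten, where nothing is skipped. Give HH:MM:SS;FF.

Ten DF minutes hold 17982 frames, so frame 2351 lies in block 0 (frames 0–17981) with 2351 frames into that block.
The block's first minute is 1800 frames and the rest 1798 each; 2351 frames reaches minute 1, so 0 × 18 + 1 × 2 = 2 labels have been skipped so far.
Adding those back, label number 2351 + 2 = 2353 at 30 labels/s is 78 s + 13 f = 0 h 1 min 18 s frame 13, i.e. 00:01:18;13.

00:01:18;13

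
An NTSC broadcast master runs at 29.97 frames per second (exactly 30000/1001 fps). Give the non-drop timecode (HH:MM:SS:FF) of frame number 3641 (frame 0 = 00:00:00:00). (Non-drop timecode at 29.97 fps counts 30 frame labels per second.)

3641 ÷ 30 = 121 full seconds, remainder 11 frames.
121 s = 0 h 2 min 1 s.
Timecode: 00:02:01:11.

00:02:01:11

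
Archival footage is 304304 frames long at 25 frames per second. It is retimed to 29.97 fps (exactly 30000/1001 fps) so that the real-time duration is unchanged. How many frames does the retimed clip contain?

Target frames = source frames × (target rate / source rate) = 304304 × (30000/1001)/(25) = 304304 × 1200/1001 = 364800.

364800 frames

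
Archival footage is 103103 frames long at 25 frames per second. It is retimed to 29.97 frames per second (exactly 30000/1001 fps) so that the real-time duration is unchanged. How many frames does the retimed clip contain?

123600 frames

Target frames = source frames × (target rate / source rate) = 103103 × (30000/1001)/(25) = 103103 × 1200/1001 = 123600.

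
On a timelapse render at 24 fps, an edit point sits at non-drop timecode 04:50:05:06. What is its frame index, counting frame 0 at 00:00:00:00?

frame 417726

Total seconds to the label: (4 × 3600 + 50 × 60 + 5) = 17405.
Frame index = 17405 × 24 + 6 = 417726.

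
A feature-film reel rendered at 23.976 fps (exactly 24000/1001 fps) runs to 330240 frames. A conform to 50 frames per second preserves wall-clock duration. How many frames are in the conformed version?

Target frames = source frames × (target rate / source rate) = 330240 × (50)/(24000/1001) = 330240 × 1001/480 = 688688.

688688 frames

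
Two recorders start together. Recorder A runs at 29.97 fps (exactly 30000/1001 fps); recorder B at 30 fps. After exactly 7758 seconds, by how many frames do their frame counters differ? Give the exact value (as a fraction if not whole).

A emits 30000/1001 × 7758 = 232740000/1001 frames; B emits 30 × 7758 = 232740.
Difference = 232740/1001 frames (≈ 232.5075); B is ahead of A.

232740/1001 frames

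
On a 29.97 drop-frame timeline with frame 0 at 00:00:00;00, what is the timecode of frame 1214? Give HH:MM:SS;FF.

Each 10-minute DF block holds 10 × 60 × 30 − 9 × 2 = 17982 frames. 1214 ÷ 17982 → 0 full blocks, remainder 1214.
Within the partial block the first minute is 1800 frames and each further minute 1798, so 0 further minute boundaries passed. Total skipped labels = 18 × 0 + 2 × 0 = 0.
Non-drop label index = 1214 + 0 = 1214; at 30 labels/s that is 00:00:40:14, i.e. DF 00:00:40;14.

00:00:40;14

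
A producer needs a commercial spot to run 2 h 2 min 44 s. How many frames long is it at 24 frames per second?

176736 frames

2 h 2 min 44 s = 7364 s.
Frames = 7364 × 24 = 176736.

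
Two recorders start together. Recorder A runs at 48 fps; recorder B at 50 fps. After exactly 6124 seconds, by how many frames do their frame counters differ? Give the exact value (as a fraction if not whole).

12248 frames

A emits 48 × 6124 = 293952 frames; B emits 50 × 6124 = 306200.
Difference = 12248 frames; B is ahead of A.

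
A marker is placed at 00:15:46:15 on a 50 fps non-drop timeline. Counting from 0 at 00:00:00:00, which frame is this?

47315

Total seconds to the label: (0 × 3600 + 15 × 60 + 46) = 946.
Frame index = 946 × 50 + 15 = 47315.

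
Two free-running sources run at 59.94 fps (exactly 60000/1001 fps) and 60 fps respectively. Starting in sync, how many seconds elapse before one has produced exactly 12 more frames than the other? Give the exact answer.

The gap grows by |60 − 60000/1001| = 60/1001 frames per second.
Time for a 12-frame gap: 12 ÷ (60/1001) = 200.2 s.

200.2 seconds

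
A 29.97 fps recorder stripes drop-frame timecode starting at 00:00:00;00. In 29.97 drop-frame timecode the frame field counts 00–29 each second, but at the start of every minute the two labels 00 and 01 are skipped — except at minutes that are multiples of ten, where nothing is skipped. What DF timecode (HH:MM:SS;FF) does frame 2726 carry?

00:01:30;28

Ten DF minutes hold 17982 frames, so frame 2726 lies in block 0 (frames 0–17981) with 2726 frames into that block.
The block's first minute is 1800 frames and the rest 1798 each; 2726 frames reaches minute 1, so 0 × 18 + 1 × 2 = 2 labels have been skipped so far.
Adding those back, label number 2726 + 2 = 2728 at 30 labels/s is 90 s + 28 f = 0 h 1 min 30 s frame 28, i.e. 00:01:30;28.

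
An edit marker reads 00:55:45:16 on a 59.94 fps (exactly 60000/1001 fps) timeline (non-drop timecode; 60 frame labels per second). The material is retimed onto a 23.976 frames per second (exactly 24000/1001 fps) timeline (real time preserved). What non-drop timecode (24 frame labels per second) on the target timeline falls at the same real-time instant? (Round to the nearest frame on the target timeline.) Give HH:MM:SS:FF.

00:55:45:06

Source frame index: (0×3600 + 55×60 + 45) × 60 + 16 = 200716.
Real time: 200716 / (60000/1001) = 50229179/15000 s.
Target frame: (50229179/15000) × (24000/1001) = 401432/5 ≈ 80286.400 → 80286.
At 24 labels/s: frame 80286 → 00:55:45:06.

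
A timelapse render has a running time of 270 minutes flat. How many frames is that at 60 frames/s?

972000 frames

270 min = 16200 s.
Frames = 16200 × 60 = 972000.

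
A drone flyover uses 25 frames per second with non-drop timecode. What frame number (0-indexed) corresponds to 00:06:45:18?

Total seconds to the label: (0 × 3600 + 6 × 60 + 45) = 405.
Frame index = 405 × 25 + 18 = 10143.

frame 10143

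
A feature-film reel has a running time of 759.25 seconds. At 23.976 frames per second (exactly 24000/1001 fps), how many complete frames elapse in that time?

Frames = 759.25 × 24000/1001 = 18222000/1001 ≈ 18203.7962.
Complete frames: 18203.

18203 frames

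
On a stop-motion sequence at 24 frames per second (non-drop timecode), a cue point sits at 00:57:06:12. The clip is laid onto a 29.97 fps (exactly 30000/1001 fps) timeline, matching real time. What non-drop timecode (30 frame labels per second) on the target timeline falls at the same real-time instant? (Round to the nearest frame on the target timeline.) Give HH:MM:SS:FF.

Source frame index: (0×3600 + 57×60 + 6) × 24 + 12 = 82236.
Real time: 82236 / (24) = 6853/2 s.
Target frame: (6853/2) × (30000/1001) = 1335000/13 ≈ 102692.308 → 102692.
At 30 labels/s: frame 102692 → 00:57:03:02.

00:57:03:02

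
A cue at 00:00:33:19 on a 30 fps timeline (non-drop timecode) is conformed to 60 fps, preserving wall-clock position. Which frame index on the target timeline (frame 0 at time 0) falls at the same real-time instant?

frame 2018

Source frame index: (0×3600 + 0×60 + 33) × 30 + 19 = 1009.
Real time: 1009 / (30) = 1009/30 s.
Target frame: (1009/30) × (60) = 2018.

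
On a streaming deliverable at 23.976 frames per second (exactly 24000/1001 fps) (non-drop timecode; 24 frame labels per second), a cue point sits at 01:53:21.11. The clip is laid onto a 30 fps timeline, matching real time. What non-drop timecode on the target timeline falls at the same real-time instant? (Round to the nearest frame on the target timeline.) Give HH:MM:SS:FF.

Source frame index: (1×3600 + 53×60 + 21) × 24 + 11 = 163235.
Real time: 163235 / (24000/1001) = 32679647/4800 s.
Target frame: (32679647/4800) × (30) = 32679647/160 ≈ 204247.794 → 204248.
At 30 labels/s: frame 204248 → 01:53:28:08.

01:53:28:08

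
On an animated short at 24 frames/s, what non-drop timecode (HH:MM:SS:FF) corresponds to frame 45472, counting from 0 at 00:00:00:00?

00:31:34:16

45472 ÷ 24 = 1894 full seconds, remainder 16 frames.
1894 s = 0 h 31 min 34 s.
Timecode: 00:31:34:16.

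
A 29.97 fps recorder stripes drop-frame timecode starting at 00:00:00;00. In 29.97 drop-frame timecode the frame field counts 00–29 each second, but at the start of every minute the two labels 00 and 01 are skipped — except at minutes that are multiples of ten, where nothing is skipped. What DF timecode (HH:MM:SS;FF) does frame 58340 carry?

00:32:26;18

Ten DF minutes hold 17982 frames, so frame 58340 lies in block 3 (frames 53946–71927) with 4394 frames into that block.
The block's first minute is 1800 frames and the rest 1798 each; 4394 frames reaches minute 2, so 3 × 18 + 2 × 2 = 58 labels have been skipped so far.
Adding those back, label number 58340 + 58 = 58398 at 30 labels/s is 1946 s + 18 f = 0 h 32 min 26 s frame 18, i.e. 00:32:26;18.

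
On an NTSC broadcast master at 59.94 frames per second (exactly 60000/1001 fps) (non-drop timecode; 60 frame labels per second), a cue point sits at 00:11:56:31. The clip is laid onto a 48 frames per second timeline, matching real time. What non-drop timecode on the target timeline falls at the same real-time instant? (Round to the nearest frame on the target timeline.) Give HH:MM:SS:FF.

Source frame index: (0×3600 + 11×60 + 56) × 60 + 31 = 42991.
Real time: 42991 / (60000/1001) = 43033991/60000 s.
Target frame: (43033991/60000) × (48) = 43033991/1250 ≈ 34427.193 → 34427.
At 48 labels/s: frame 34427 → 00:11:57:11.

00:11:57:11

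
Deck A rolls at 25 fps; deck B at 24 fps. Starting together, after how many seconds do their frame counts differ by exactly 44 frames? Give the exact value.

44 seconds

The gap grows by |24 − 25| = 1 frame per second.
Time for a 44-frame gap: 44 ÷ (1) = 44 s.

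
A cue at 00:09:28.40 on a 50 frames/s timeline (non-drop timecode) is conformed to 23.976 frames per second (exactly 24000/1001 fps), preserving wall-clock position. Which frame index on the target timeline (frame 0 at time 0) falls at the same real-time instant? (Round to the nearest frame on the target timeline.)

frame 13638

Source frame index: (0×3600 + 9×60 + 28) × 50 + 40 = 28440.
Real time: 28440 / (50) = 2844/5 s.
Target frame: (2844/5) × (24000/1001) = 13651200/1001 ≈ 13637.562 → 13638.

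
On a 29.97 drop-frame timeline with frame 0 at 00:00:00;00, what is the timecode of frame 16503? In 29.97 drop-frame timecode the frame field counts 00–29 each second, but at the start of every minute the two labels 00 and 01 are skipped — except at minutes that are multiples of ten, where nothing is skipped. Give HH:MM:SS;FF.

Each 10-minute DF block holds 10 × 60 × 30 − 9 × 2 = 17982 frames. 16503 ÷ 17982 → 0 full blocks, remainder 16503.
Within the partial block the first minute is 1800 frames and each further minute 1798, so 9 further minute boundaries passed. Total skipped labels = 18 × 0 + 2 × 9 = 18.
Non-drop label index = 16503 + 18 = 16521; at 30 labels/s that is 00:09:10:21, i.e. DF 00:09:10;21.

00:09:10;21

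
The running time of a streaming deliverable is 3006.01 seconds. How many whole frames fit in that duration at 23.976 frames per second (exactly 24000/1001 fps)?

Frames = 3006.01 × 24000/1001 = 10306320/143 ≈ 72072.1678.
Complete frames: 72072.

72072 frames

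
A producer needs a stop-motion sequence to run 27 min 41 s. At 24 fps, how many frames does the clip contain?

27 min 41 s = 1661 s.
Frames = 1661 × 24 = 39864.

39864 frames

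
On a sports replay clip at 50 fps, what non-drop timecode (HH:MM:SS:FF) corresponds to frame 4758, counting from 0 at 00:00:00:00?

00:01:35:08

4758 ÷ 50 = 95 full seconds, remainder 8 frames.
95 s = 0 h 1 min 35 s.
Timecode: 00:01:35:08.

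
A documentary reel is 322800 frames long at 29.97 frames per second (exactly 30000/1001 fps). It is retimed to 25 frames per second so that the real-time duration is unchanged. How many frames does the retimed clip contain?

269269 frames

Target frames = source frames × (target rate / source rate) = 322800 × (25)/(30000/1001) = 322800 × 1001/1200 = 269269.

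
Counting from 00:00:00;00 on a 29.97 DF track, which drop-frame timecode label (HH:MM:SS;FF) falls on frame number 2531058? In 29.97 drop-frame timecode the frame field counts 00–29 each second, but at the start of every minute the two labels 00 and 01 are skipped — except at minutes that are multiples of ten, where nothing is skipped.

Each 10-minute DF block holds 10 × 60 × 30 − 9 × 2 = 17982 frames. 2531058 ÷ 17982 → 140 full blocks, remainder 13578.
Within the partial block the first minute is 1800 frames and each further minute 1798, so 7 further minute boundaries passed. Total skipped labels = 18 × 140 + 2 × 7 = 2534.
Non-drop label index = 2531058 + 2534 = 2533592; at 30 labels/s that is 23:27:33:02, i.e. DF 23:27:33;02.

23:27:33;02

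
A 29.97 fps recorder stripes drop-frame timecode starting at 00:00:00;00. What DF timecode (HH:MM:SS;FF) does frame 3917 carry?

Ten DF minutes hold 17982 frames, so frame 3917 lies in block 0 (frames 0–17981) with 3917 frames into that block.
The block's first minute is 1800 frames and the rest 1798 each; 3917 frames reaches minute 2, so 0 × 18 + 2 × 2 = 4 labels have been skipped so far.
Adding those back, label number 3917 + 4 = 3921 at 30 labels/s is 130 s + 21 f = 0 h 2 min 10 s frame 21, i.e. 00:02:10;21.

00:02:10;21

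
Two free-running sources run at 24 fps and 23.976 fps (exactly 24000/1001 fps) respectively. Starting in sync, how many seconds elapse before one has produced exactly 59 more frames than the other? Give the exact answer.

The gap grows by |24000/1001 − 24| = 24/1001 frames per second.
Time for a 59-frame gap: 59 ÷ (24/1001) = 59059/24 s.

59059/24 seconds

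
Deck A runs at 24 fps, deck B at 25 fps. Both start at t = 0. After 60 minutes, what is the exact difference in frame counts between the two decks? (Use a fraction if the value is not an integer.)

3600 frames

60 min = 3600 s.
A emits 24 × 3600 = 86400 frames; B emits 25 × 3600 = 90000.
Difference = 3600 frames; B is ahead of A.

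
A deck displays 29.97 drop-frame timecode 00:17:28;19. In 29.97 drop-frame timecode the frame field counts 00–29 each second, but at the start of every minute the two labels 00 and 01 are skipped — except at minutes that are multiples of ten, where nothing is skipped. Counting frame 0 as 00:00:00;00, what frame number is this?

Complete 10-minute blocks: 1, each 17982 frames → 17982.
Remaining 7 whole minutes in the current block: 1800 + 6 × 1798 = 12588 frames.
Within the current minute: 28 × 30 + 19 − 2 = 857 (labels ;00/;01 skipped at this minute). Total = 17982 + 12588 + 857 = 31427.

31427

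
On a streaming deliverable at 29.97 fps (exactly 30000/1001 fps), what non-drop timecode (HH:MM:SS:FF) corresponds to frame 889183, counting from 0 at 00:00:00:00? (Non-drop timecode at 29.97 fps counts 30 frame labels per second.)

889183 ÷ 30 = 29639 full seconds, remainder 13 frames.
29639 s = 8 h 13 min 59 s.
Timecode: 08:13:59:13.

08:13:59:13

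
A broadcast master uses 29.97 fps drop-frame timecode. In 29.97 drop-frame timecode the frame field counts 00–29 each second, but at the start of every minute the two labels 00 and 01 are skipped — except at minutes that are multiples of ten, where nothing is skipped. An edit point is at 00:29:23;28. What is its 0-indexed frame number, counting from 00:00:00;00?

52864

Complete 10-minute blocks: 2, each 17982 frames → 35964.
Remaining 9 whole minutes in the current block: 1800 + 8 × 1798 = 16184 frames.
Within the current minute: 23 × 30 + 28 − 2 = 716 (labels ;00/;01 skipped at this minute). Total = 35964 + 16184 + 716 = 52864.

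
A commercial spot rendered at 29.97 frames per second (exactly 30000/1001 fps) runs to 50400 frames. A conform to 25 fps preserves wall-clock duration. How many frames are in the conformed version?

Target frames = source frames × (target rate / source rate) = 50400 × (25)/(30000/1001) = 50400 × 1001/1200 = 42042.

42042 frames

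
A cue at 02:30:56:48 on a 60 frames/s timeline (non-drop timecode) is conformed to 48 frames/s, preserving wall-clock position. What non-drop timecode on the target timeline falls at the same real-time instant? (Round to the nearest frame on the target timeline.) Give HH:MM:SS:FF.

Source frame index: (2×3600 + 30×60 + 56) × 60 + 48 = 543408.
Real time: 543408 / (60) = 45284/5 s.
Target frame: (45284/5) × (48) = 2173632/5 ≈ 434726.400 → 434726.
At 48 labels/s: frame 434726 → 02:30:56:38.

02:30:56:38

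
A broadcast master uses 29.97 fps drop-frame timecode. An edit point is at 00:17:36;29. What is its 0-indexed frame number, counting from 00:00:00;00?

31677

Complete 10-minute blocks: 1, each 17982 frames → 17982.
Remaining 7 whole minutes in the current block: 1800 + 6 × 1798 = 12588 frames.
Within the current minute: 36 × 30 + 29 − 2 = 1107 (labels ;00/;01 skipped at this minute). Total = 17982 + 12588 + 1107 = 31677.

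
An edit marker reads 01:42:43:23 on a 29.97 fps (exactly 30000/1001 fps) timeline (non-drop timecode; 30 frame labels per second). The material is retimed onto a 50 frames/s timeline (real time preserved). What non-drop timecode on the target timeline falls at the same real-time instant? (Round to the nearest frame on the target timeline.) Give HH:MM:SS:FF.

01:42:49:47

Source frame index: (1×3600 + 42×60 + 43) × 30 + 23 = 184913.
Real time: 184913 / (30000/1001) = 185097913/30000 s.
Target frame: (185097913/30000) × (50) = 185097913/600 ≈ 308496.522 → 308497.
At 50 labels/s: frame 308497 → 01:42:49:47.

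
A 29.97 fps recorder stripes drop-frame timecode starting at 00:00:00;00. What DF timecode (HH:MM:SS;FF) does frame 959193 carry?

08:53:25;03

Ten DF minutes hold 17982 frames, so frame 959193 lies in block 53 (frames 953046–971027) with 6147 frames into that block.
The block's first minute is 1800 frames and the rest 1798 each; 6147 frames reaches minute 3, so 53 × 18 + 3 × 2 = 960 labels have been skipped so far.
Adding those back, label number 959193 + 960 = 960153 at 30 labels/s is 32005 s + 3 f = 8 h 53 min 25 s frame 3, i.e. 08:53:25;03.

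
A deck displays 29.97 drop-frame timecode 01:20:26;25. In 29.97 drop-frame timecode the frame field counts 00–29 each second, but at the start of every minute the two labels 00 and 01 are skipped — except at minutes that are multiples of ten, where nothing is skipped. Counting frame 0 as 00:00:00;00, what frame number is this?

As if non-drop at 30 labels/s: (1 × 3600 + 20 × 60 + 26) × 30 + 25 = 144805.
Minute boundaries passed: 80; those not divisible by 10: 80 − 8 = 72; dropped labels = 2 × 72 = 144.
Actual frame index = 144805 − 144 = 144661.

144661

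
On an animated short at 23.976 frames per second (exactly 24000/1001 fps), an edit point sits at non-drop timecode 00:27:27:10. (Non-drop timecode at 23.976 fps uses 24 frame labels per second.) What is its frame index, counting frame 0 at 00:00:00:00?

Total seconds to the label: (0 × 3600 + 27 × 60 + 27) = 1647.
Frame index = 1647 × 24 + 10 = 39538.

39538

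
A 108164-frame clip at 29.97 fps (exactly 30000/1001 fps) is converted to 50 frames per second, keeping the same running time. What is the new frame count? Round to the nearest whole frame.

180454 frames

Frames at target rate = 108164 × (50) / (30000/1001) = 27068041/150 ≈ 180453.607.
Nearest whole frame: 180454.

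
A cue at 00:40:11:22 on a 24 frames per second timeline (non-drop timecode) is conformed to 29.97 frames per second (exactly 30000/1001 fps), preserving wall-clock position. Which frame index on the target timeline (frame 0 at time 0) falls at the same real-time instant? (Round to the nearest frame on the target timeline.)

Source frame index: (0×3600 + 40×60 + 11) × 24 + 22 = 57886.
Real time: 57886 / (24) = 28943/12 s.
Target frame: (28943/12) × (30000/1001) = 72357500/1001 ≈ 72285.215 → 72285.

frame 72285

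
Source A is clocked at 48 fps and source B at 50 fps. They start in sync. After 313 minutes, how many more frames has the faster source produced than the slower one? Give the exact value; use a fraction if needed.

313 min = 18780 s.
A emits 48 × 18780 = 901440 frames; B emits 50 × 18780 = 939000.
Difference = 37560 frames; B is ahead of A.

37560 frames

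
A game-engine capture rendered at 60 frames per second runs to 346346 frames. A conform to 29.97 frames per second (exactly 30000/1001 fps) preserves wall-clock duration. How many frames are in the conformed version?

173000 frames

Target frames = source frames × (target rate / source rate) = 346346 × (30000/1001)/(60) = 346346 × 500/1001 = 173000.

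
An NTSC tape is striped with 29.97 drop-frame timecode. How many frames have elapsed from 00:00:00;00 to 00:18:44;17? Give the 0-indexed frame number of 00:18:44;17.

Complete 10-minute blocks: 1, each 17982 frames → 17982.
Remaining 8 whole minutes in the current block: 1800 + 7 × 1798 = 14386 frames.
Within the current minute: 44 × 30 + 17 − 2 = 1335 (labels ;00/;01 skipped at this minute). Total = 17982 + 14386 + 1335 = 33703.

33703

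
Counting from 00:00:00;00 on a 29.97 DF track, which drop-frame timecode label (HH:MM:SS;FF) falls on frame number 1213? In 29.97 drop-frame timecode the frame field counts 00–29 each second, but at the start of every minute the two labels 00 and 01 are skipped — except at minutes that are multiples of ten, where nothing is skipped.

00:00:40;13

Ten DF minutes hold 17982 frames, so frame 1213 lies in block 0 (frames 0–17981) with 1213 frames into that block.
The block's first minute is 1800 frames and the rest 1798 each; 1213 frames reaches minute 0, so 0 × 18 + 0 × 2 = 0 labels have been skipped so far.
Adding those back, label number 1213 + 0 = 1213 at 30 labels/s is 40 s + 13 f = 0 h 0 min 40 s frame 13, i.e. 00:00:40;13.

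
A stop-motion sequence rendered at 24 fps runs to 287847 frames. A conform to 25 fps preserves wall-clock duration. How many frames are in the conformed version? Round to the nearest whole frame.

Frames at target rate = 287847 × (25) / (24) = 2398725/8 ≈ 299840.625.
Nearest whole frame: 299841.

299841 frames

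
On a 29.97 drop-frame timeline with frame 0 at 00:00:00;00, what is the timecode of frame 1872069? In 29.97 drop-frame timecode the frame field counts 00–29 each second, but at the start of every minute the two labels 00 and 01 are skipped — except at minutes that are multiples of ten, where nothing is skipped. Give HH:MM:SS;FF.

Each 10-minute DF block holds 10 × 60 × 30 − 9 × 2 = 17982 frames. 1872069 ÷ 17982 → 104 full blocks, remainder 1941.
Within the partial block the first minute is 1800 frames and each further minute 1798, so 1 further minute boundary passed. Total skipped labels = 18 × 104 + 2 × 1 = 1874.
Non-drop label index = 1872069 + 1874 = 1873943; at 30 labels/s that is 17:21:04:23, i.e. DF 17:21:04;23.

17:21:04;23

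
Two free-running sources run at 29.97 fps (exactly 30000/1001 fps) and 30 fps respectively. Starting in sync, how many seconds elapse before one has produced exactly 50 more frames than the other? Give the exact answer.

5005/3 seconds

The gap grows by |30 − 30000/1001| = 30/1001 frames per second.
Time for a 50-frame gap: 50 ÷ (30/1001) = 5005/3 s.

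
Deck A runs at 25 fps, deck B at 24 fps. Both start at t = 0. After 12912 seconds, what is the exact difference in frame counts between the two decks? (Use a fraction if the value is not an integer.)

12912 frames

A emits 25 × 12912 = 322800 frames; B emits 24 × 12912 = 309888.
Difference = 12912 frames; B is behind A.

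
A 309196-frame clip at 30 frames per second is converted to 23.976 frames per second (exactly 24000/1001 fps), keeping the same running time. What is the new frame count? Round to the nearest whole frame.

Frames at target rate = 309196 × (24000/1001) / (30) = 247356800/1001 ≈ 247109.690.
Nearest whole frame: 247110.

247110 frames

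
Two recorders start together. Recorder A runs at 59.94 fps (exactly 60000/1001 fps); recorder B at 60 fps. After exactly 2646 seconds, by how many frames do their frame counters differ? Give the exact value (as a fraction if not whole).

22680/143 frames

A emits 60000/1001 × 2646 = 22680000/143 frames; B emits 60 × 2646 = 158760.
Difference = 22680/143 frames (≈ 158.6014); B is ahead of A.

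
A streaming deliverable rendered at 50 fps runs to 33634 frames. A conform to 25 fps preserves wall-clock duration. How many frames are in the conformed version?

16817 frames

Frames at target rate = 33634 × (25) / (50) = 16817.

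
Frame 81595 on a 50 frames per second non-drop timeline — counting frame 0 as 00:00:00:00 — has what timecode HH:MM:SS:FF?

81595 ÷ 50 = 1631 full seconds, remainder 45 frames.
1631 s = 0 h 27 min 11 s.
Timecode: 00:27:11:45.

00:27:11:45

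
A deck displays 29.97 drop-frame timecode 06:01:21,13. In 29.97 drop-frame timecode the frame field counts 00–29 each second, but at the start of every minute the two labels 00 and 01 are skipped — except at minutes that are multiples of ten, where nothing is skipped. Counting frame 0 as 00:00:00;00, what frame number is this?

Complete 10-minute blocks: 36, each 17982 frames → 647352.
Remaining 1 whole minute in the current block: 1800 + 0 × 1798 = 1800 frames.
Within the current minute: 21 × 30 + 13 − 2 = 641 (labels ;00/;01 skipped at this minute). Total = 647352 + 1800 + 641 = 649793.

649793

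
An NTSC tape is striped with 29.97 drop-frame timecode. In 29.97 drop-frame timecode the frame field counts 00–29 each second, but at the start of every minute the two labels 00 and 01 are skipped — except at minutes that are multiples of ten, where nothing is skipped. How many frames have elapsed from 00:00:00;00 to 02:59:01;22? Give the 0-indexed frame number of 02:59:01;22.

321928

Complete 10-minute blocks: 17, each 17982 frames → 305694.
Remaining 9 whole minutes in the current block: 1800 + 8 × 1798 = 16184 frames.
Within the current minute: 1 × 30 + 22 − 2 = 50 (labels ;00/;01 skipped at this minute). Total = 305694 + 16184 + 50 = 321928.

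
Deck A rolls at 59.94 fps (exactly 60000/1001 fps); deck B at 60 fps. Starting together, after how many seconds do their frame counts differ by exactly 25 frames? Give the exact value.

The gap grows by |60 − 60000/1001| = 60/1001 frames per second.
Time for a 25-frame gap: 25 ÷ (60/1001) = 5005/12 s.

5005/12 seconds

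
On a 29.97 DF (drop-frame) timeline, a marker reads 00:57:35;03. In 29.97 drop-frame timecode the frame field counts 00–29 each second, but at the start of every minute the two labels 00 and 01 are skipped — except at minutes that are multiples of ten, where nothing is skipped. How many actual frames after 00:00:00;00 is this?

Complete 10-minute blocks: 5, each 17982 frames → 89910.
Remaining 7 whole minutes in the current block: 1800 + 6 × 1798 = 12588 frames.
Within the current minute: 35 × 30 + 3 − 2 = 1051 (labels ;00/;01 skipped at this minute). Total = 89910 + 12588 + 1051 = 103549.

103549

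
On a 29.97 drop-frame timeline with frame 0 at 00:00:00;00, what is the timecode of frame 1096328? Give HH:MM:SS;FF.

10:09:40;26

Each 10-minute DF block holds 10 × 60 × 30 − 9 × 2 = 17982 frames. 1096328 ÷ 17982 → 60 full blocks, remainder 17408.
Within the partial block the first minute is 1800 frames and each further minute 1798, so 9 further minute boundaries passed. Total skipped labels = 18 × 60 + 2 × 9 = 1098.
Non-drop label index = 1096328 + 1098 = 1097426; at 30 labels/s that is 10:09:40:26, i.e. DF 10:09:40;26.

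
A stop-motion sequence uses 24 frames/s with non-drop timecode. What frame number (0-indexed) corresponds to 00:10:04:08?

frame 14504

Total seconds to the label: (0 × 3600 + 10 × 60 + 4) = 604.
Frame index = 604 × 24 + 8 = 14504.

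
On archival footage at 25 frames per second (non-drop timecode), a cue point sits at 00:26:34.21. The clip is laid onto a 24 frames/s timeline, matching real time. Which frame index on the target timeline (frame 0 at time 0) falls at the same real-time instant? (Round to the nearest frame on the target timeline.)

Source frame index: (0×3600 + 26×60 + 34) × 25 + 21 = 39871.
Real time: 39871 / (25) = 39871/25 s.
Target frame: (39871/25) × (24) = 956904/25 ≈ 38276.160 → 38276.

frame 38276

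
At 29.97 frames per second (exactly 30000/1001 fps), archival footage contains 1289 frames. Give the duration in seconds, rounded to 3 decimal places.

Running time = 1289 × 1001/30000 = 1290289/30000 s ≈ 43.010 s.

43.010 seconds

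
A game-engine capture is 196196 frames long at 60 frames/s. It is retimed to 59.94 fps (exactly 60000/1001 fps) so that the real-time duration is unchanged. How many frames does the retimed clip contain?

196000 frames

Target frames = source frames × (target rate / source rate) = 196196 × (60000/1001)/(60) = 196196 × 1000/1001 = 196000.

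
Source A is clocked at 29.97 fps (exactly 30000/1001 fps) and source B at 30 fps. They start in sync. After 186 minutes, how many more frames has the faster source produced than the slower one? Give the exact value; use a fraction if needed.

186 min = 11160 s.
A emits 30000/1001 × 11160 = 334800000/1001 frames; B emits 30 × 11160 = 334800.
Difference = 334800/1001 frames (≈ 334.4655); B is ahead of A.

334800/1001 frames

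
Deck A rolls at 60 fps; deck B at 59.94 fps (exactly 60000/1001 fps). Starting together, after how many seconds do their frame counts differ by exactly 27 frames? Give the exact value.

450.45 seconds

The gap grows by |60000/1001 − 60| = 60/1001 frames per second.
Time for a 27-frame gap: 27 ÷ (60/1001) = 450.45 s.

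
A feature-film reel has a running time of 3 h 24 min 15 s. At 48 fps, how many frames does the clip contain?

588240 frames

3 h 24 min 15 s = 12255 s.
Frames = 12255 × 48 = 588240.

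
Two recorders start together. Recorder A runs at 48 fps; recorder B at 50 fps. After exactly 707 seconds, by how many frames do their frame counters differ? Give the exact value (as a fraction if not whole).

1414 frames

A emits 48 × 707 = 33936 frames; B emits 50 × 707 = 35350.
Difference = 1414 frames; B is ahead of A.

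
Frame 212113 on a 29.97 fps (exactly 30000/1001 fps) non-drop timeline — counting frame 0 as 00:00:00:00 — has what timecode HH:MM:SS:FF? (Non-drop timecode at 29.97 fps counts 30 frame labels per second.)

01:57:50:13

212113 ÷ 30 = 7070 full seconds, remainder 13 frames.
7070 s = 1 h 57 min 50 s.
Timecode: 01:57:50:13.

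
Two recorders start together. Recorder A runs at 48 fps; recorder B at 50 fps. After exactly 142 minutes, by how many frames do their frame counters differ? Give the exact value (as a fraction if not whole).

142 min = 8520 s.
A emits 48 × 8520 = 408960 frames; B emits 50 × 8520 = 426000.
Difference = 17040 frames; B is ahead of A.

17040 frames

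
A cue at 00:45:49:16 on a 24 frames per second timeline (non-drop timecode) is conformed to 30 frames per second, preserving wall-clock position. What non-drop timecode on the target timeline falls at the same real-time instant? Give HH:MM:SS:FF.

Source frame index: (0×3600 + 45×60 + 49) × 24 + 16 = 65992.
Real time: 65992 / (24) = 8249/3 s.
Target frame: (8249/3) × (30) = 82490.
At 30 labels/s: frame 82490 → 00:45:49:20.

00:45:49:20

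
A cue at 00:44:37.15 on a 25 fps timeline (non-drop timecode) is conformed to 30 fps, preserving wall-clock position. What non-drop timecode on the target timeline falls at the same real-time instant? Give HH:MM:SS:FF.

00:44:37:18

Source frame index: (0×3600 + 44×60 + 37) × 25 + 15 = 66940.
Real time: 66940 / (25) = 13388/5 s.
Target frame: (13388/5) × (30) = 80328.
At 30 labels/s: frame 80328 → 00:44:37:18.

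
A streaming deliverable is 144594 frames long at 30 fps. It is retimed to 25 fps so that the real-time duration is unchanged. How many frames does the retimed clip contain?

120495 frames

Frames at target rate = 144594 × (25) / (30) = 120495.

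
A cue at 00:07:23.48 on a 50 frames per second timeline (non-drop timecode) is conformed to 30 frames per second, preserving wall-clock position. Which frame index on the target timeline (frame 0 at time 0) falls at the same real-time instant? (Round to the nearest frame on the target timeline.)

Source frame index: (0×3600 + 7×60 + 23) × 50 + 48 = 22198.
Real time: 22198 / (50) = 11099/25 s.
Target frame: (11099/25) × (30) = 66594/5 ≈ 13318.800 → 13319.

frame 13319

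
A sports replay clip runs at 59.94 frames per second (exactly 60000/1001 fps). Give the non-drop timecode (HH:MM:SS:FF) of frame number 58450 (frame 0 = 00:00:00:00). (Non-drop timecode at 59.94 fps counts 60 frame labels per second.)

58450 ÷ 60 = 974 full seconds, remainder 10 frames.
974 s = 0 h 16 min 14 s.
Timecode: 00:16:14:10.

00:16:14:10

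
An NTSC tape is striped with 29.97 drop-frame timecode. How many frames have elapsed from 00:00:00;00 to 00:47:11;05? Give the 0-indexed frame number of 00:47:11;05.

84849

As if non-drop at 30 labels/s: (0 × 3600 + 47 × 60 + 11) × 30 + 5 = 84935.
Minute boundaries passed: 47; those not divisible by 10: 47 − 4 = 43; dropped labels = 2 × 43 = 86.
Actual frame index = 84935 − 86 = 84849.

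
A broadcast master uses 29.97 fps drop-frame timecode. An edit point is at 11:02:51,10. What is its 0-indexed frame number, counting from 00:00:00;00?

1191948

Complete 10-minute blocks: 66, each 17982 frames → 1186812.
Remaining 2 whole minutes in the current block: 1800 + 1 × 1798 = 3598 frames.
Within the current minute: 51 × 30 + 10 − 2 = 1538 (labels ;00/;01 skipped at this minute). Total = 1186812 + 3598 + 1538 = 1191948.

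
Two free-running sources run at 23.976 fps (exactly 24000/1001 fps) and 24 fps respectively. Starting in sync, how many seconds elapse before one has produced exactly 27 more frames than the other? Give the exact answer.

1126.125 seconds

The gap grows by |24 − 24000/1001| = 24/1001 frames per second.
Time for a 27-frame gap: 27 ÷ (24/1001) = 1126.125 s.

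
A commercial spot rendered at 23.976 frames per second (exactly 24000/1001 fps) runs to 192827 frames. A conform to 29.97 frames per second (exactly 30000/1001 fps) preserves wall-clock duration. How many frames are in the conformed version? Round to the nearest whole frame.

Frames at target rate = 192827 × (30000/1001) / (24000/1001) = 964135/4 ≈ 241033.750.
Nearest whole frame: 241034.

241034 frames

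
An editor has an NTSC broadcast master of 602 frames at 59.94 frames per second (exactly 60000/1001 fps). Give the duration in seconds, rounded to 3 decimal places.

10.043 seconds

Running time = 602 × 1001/60000 = 301301/30000 s ≈ 10.043 s.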